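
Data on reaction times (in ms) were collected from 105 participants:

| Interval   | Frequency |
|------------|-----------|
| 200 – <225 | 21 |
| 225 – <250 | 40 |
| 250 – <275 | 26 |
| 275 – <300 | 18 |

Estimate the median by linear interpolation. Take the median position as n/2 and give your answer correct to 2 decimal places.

Cumulative frequencies: 21, 61, 87, 105
n = 105; position = n/2 = 52.5.
This falls in the class 225 – <250: L = 225, F = 21, f = 40, h = 25.
Median ≈ 225 + ((52.5 − 21) / 40) × 25 = 244.6875

244.69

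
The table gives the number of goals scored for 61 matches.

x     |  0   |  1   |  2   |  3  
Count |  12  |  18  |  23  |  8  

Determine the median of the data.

2

Cumulative frequencies: 12, 30, 53, 61
n = 61, so the median is the value in position (n+1)/2 = 31.
Position 31 falls at value 2.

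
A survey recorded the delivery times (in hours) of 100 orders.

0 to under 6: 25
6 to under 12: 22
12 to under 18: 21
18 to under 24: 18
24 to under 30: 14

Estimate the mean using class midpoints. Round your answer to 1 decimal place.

13.4

Midpoints: 3, 9, 15, 21, 27
Σfm = 25×3 + 22×9 + 21×15 + 18×21 + 14×27 = 1344
n = Σf = 100
Mean = 1344 / 100 = 13.4400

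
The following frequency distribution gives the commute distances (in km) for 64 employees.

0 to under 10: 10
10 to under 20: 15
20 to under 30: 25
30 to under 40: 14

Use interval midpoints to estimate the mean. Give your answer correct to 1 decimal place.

21.7

Midpoints: 5, 15, 25, 35
Σfm = 10×5 + 15×15 + 25×25 + 14×35 = 1390
n = Σf = 64
Mean = 1390 / 64 = 21.7188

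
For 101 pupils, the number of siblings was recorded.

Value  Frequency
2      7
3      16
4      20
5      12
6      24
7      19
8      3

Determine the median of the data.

Cumulative frequencies: 7, 23, 43, 55, 79, 98, 101
n = 101, so the median is the value in position (n+1)/2 = 51.
Position 51 falls at value 5.

5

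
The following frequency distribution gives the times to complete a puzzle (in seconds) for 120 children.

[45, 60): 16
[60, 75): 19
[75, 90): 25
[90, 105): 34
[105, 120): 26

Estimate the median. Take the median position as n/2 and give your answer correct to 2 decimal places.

Cumulative frequencies: 16, 35, 60, 94, 120
n = 120; position = n/2 = 60.
This falls in the class [75, 90): L = 75, F = 35, f = 25, h = 15.
Median ≈ 75 + ((60 − 35) / 25) × 15 = 90.0000

90.00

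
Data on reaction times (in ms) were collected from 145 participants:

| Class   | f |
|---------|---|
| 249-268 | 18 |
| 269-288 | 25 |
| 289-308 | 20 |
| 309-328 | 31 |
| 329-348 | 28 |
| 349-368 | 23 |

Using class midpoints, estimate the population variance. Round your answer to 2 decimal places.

1061.40

Midpoints: 258.5, 278.5, 298.5, 318.5, 338.5, 358.5
n = 145, Σfm = 45182.5, mean = 311.6034
Σfm² = 14232926.25
Σf(m − x̄)² = Σfm² − (Σfm)²/n = 14232926.25 − 45182.5²/145 = 153903.4483
Population variance = 153903.4483 / 145 = 1061.4031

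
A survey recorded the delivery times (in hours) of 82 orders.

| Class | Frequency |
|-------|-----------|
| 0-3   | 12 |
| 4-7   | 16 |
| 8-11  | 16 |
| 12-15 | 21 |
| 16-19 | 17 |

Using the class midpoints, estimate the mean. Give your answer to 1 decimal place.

10.2

Midpoints: 1.5, 5.5, 9.5, 13.5, 17.5
Σfm = 12×1.5 + 16×5.5 + 16×9.5 + 21×13.5 + 17×17.5 = 839
n = Σf = 82
Mean = 839 / 82 = 10.2317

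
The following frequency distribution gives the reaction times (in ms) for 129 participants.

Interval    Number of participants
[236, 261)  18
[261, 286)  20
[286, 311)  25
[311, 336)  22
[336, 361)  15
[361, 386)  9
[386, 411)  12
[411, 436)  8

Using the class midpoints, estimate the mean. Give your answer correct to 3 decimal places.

320.012

Midpoints: 248.5, 273.5, 298.5, 323.5, 348.5, 373.5, 398.5, 423.5
Σfm = 18×248.5 + 20×273.5 + 25×298.5 + 22×323.5 + 15×348.5 + 9×373.5 + 12×398.5 + 8×423.5 = 41281.5
n = Σf = 129
Mean = 41281.5 / 129 = 320.0116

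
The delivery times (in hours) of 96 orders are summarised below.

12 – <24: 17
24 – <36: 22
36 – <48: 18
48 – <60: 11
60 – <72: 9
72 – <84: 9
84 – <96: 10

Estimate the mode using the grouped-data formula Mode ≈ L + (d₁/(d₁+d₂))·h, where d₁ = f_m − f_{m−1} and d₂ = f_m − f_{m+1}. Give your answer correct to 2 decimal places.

Modal class: 24 – <36 (highest frequency 22).
d₁ = 22 − 17 = 5, d₂ = 22 − 18 = 4
Mode ≈ 24 + (5/(5+4)) × 12 = 24 + 6.6667 = 30.6667

30.67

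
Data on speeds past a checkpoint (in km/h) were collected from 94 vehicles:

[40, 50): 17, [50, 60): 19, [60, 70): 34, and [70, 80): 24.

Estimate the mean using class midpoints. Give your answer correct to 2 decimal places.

61.91

Midpoints: 45, 55, 65, 75
Σfm = 17×45 + 19×55 + 34×65 + 24×75 = 5820
n = Σf = 94
Mean = 5820 / 94 = 61.9149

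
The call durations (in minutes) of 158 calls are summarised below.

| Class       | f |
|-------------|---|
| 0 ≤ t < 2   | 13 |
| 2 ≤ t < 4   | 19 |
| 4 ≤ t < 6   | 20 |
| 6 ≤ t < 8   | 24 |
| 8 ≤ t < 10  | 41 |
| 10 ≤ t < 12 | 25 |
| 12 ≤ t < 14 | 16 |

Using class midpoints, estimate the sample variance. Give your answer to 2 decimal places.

12.40

Midpoints: 1, 3, 5, 7, 9, 11, 13
n = 158, Σfm = 1190, mean = 7.5316
Σfm² = 10910
Σf(m − x̄)² = Σfm² − (Σfm)²/n = 10910 − 1190²/158 = 1947.3418
Sample variance = 1947.3418 / 157 = 12.4035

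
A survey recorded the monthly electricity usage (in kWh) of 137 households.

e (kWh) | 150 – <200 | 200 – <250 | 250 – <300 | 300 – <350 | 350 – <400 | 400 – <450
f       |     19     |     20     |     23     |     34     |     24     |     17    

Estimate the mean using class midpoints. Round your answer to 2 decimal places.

302.37

Midpoints: 175, 225, 275, 325, 375, 425
Σfm = 19×175 + 20×225 + 23×275 + 34×325 + 24×375 + 17×425 = 41425
n = Σf = 137
Mean = 41425 / 137 = 302.3723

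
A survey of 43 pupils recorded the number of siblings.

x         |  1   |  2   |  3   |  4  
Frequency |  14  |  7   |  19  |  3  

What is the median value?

3

Cumulative frequencies: 14, 21, 40, 43
n = 43, so the median is the value in position (n+1)/2 = 22.
Position 22 falls at value 3.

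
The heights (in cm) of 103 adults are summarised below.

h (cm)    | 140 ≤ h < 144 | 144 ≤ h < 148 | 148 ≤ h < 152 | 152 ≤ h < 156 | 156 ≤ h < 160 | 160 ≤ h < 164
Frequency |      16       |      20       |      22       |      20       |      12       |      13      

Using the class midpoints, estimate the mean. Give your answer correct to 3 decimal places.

Midpoints: 142, 146, 150, 154, 158, 162
Σfm = 16×142 + 20×146 + 22×150 + 20×154 + 12×158 + 13×162 = 15574
n = Σf = 103
Mean = 15574 / 103 = 151.2039

151.204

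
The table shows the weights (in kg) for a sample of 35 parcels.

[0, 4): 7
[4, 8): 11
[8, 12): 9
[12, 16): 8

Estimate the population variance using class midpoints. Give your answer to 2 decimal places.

Midpoints: 2, 6, 10, 14
n = 35, Σfm = 282, mean = 8.0571
Σfm² = 2892
Σf(m − x̄)² = Σfm² − (Σfm)²/n = 2892 − 282²/35 = 619.8857
Population variance = 619.8857 / 35 = 17.7110

17.71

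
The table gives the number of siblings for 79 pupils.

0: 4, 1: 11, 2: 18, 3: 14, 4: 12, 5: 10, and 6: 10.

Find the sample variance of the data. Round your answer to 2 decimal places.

3.06

Values: 0, 1, 2, 3, 4, 5, 6
n = 79, Σfx = 247, mean = 3.1266
Σfx² = 1011
Σf(x − x̄)² = Σfx² − (Σfx)²/n = 1011 − 247²/79 = 238.7342
Sample variance = 238.7342 / 78 = 3.0607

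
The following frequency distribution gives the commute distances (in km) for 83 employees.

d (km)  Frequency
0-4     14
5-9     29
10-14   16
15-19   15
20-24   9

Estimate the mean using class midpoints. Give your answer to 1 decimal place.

Midpoints: 2, 7, 12, 17, 22
Σfm = 14×2 + 29×7 + 16×12 + 15×17 + 9×22 = 876
n = Σf = 83
Mean = 876 / 83 = 10.5542

10.6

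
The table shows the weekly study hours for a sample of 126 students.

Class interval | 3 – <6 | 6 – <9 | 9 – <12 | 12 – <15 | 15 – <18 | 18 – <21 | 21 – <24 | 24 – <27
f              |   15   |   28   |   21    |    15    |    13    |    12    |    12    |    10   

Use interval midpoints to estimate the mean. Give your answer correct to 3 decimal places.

13.286

Midpoints: 4.5, 7.5, 10.5, 13.5, 16.5, 19.5, 22.5, 25.5
Σfm = 15×4.5 + 28×7.5 + 21×10.5 + 15×13.5 + 13×16.5 + 12×19.5 + 12×22.5 + 10×25.5 = 1674
n = Σf = 126
Mean = 1674 / 126 = 13.2857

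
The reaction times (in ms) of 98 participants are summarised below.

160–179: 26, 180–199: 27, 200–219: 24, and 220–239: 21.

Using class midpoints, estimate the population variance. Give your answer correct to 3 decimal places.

480.300

Midpoints: 169.5, 189.5, 209.5, 229.5
n = 98, Σfm = 19371, mean = 197.6633
Σfm² = 3876004.5
Σf(m − x̄)² = Σfm² − (Σfm)²/n = 3876004.5 − 19371²/98 = 47069.3878
Population variance = 47069.3878 / 98 = 480.2999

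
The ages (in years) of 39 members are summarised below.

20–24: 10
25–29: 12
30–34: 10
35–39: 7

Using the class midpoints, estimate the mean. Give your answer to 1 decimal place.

28.8

Midpoints: 22, 27, 32, 37
Σfm = 10×22 + 12×27 + 10×32 + 7×37 = 1123
n = Σf = 39
Mean = 1123 / 39 = 28.7949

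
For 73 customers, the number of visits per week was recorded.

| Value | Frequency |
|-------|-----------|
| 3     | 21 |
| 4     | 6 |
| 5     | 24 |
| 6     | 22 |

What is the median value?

Cumulative frequencies: 21, 27, 51, 73
n = 73, so the median is the value in position (n+1)/2 = 37.
Position 37 falls at value 5.

5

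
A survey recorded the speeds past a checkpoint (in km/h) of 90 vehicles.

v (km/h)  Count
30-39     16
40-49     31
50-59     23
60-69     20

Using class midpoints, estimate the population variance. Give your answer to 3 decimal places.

Midpoints: 34.5, 44.5, 54.5, 64.5
n = 90, Σfm = 4475, mean = 49.7222
Σfm² = 231952.5
Σf(m − x̄)² = Σfm² − (Σfm)²/n = 231952.5 − 4475²/90 = 9445.5556
Population variance = 9445.5556 / 90 = 104.9506

104.951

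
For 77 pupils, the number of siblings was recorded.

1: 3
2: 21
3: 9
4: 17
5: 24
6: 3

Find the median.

Cumulative frequencies: 3, 24, 33, 50, 74, 77
n = 77, so the median is the value in position (n+1)/2 = 39.
Position 39 falls at value 4.

4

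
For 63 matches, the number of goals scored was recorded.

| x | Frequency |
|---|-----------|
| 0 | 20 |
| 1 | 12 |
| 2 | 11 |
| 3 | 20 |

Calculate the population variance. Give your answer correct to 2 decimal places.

1.52

Values: 0, 1, 2, 3
n = 63, Σfx = 94, mean = 1.4921
Σfx² = 236
Σf(x − x̄)² = Σfx² − (Σfx)²/n = 236 − 94²/63 = 95.7460
Population variance = 95.7460 / 63 = 1.5198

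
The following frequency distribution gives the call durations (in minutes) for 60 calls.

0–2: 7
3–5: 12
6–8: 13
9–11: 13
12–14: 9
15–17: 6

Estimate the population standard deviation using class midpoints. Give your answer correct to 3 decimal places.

Midpoints: 1, 4, 7, 10, 13, 16
n = 60, Σfm = 489, mean = 8.1500
Σfm² = 5193
Σf(m − x̄)² = Σfm² − (Σfm)²/n = 5193 − 489²/60 = 1207.6500
Population variance = 1207.6500 / 60 = 20.1275
Standard deviation = √20.1275 = 4.4864

4.486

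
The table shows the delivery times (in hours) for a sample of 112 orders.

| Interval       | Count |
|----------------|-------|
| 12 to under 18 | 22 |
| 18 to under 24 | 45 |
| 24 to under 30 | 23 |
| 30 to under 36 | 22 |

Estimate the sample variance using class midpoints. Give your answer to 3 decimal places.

37.271

Midpoints: 15, 21, 27, 33
n = 112, Σfm = 2622, mean = 23.4107
Σfm² = 65520
Σf(m − x̄)² = Σfm² − (Σfm)²/n = 65520 − 2622²/112 = 4137.1071
Sample variance = 4137.1071 / 111 = 37.2712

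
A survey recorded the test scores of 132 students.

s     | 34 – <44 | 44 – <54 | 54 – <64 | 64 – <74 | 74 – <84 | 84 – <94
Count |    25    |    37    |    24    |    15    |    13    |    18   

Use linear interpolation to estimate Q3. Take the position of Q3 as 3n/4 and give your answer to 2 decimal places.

Cumulative frequencies: 25, 62, 86, 101, 114, 132
n = 132; position = 3n/4 = 99.
This falls in the class 64 – <74: L = 64, F = 86, f = 15, h = 10.
Upper quartile ≈ 64 + ((99 − 86) / 15) × 10 = 72.6667

72.67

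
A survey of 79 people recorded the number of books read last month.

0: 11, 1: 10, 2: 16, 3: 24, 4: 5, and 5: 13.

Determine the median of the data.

Cumulative frequencies: 11, 21, 37, 61, 66, 79
n = 79, so the median is the value in position (n+1)/2 = 40.
Position 40 falls at value 3.

3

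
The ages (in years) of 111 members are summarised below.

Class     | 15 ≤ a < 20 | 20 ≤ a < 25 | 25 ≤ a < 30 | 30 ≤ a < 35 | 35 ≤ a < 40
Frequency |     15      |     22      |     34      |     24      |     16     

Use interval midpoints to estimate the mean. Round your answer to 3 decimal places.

27.680

Midpoints: 17.5, 22.5, 27.5, 32.5, 37.5
Σfm = 15×17.5 + 22×22.5 + 34×27.5 + 24×32.5 + 16×37.5 = 3072.5
n = Σf = 111
Mean = 3072.5 / 111 = 27.6802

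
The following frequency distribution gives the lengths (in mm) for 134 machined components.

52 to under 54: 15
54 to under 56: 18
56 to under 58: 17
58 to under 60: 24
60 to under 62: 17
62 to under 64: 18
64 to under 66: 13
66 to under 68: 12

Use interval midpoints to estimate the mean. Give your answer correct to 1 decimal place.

Midpoints: 53, 55, 57, 59, 61, 63, 65, 67
Σfm = 15×53 + 18×55 + 17×57 + 24×59 + 17×61 + 18×63 + 13×65 + 12×67 = 7990
n = Σf = 134
Mean = 7990 / 134 = 59.6269

59.6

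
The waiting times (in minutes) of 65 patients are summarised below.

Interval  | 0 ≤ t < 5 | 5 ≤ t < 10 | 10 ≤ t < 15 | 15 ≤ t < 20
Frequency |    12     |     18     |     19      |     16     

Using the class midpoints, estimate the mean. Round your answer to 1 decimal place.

10.5

Midpoints: 2.5, 7.5, 12.5, 17.5
Σfm = 12×2.5 + 18×7.5 + 19×12.5 + 16×17.5 = 682.5
n = Σf = 65
Mean = 682.5 / 65 = 10.5000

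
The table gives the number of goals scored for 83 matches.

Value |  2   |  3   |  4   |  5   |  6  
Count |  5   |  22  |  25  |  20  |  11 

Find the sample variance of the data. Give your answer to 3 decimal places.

Values: 2, 3, 4, 5, 6
n = 83, Σfx = 342, mean = 4.1205
Σfx² = 1514
Σf(x − x̄)² = Σfx² − (Σfx)²/n = 1514 − 342²/83 = 104.7952
Sample variance = 104.7952 / 82 = 1.2780

1.278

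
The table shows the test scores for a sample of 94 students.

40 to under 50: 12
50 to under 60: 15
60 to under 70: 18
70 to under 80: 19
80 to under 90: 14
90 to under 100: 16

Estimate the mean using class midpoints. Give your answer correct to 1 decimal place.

Midpoints: 45, 55, 65, 75, 85, 95
Σfm = 12×45 + 15×55 + 18×65 + 19×75 + 14×85 + 16×95 = 6670
n = Σf = 94
Mean = 6670 / 94 = 70.9574

71.0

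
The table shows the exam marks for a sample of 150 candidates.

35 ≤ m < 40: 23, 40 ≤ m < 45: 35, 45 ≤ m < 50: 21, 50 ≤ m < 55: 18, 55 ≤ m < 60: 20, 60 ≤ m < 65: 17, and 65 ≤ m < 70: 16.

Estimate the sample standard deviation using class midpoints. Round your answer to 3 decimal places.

Midpoints: 37.5, 42.5, 47.5, 52.5, 57.5, 62.5, 67.5
n = 150, Σfm = 7585, mean = 50.5667
Σfm² = 397987.5
Σf(m − x̄)² = Σfm² − (Σfm)²/n = 397987.5 − 7585²/150 = 14439.3333
Sample variance = 14439.3333 / 149 = 96.9083
Standard deviation = √96.9083 = 9.8442

9.844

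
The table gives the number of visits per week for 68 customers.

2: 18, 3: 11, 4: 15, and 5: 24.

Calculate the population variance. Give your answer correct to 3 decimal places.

Values: 2, 3, 4, 5
n = 68, Σfx = 249, mean = 3.6618
Σfx² = 1011
Σf(x − x̄)² = Σfx² − (Σfx)²/n = 1011 − 249²/68 = 99.2206
Population variance = 99.2206 / 68 = 1.4591

1.459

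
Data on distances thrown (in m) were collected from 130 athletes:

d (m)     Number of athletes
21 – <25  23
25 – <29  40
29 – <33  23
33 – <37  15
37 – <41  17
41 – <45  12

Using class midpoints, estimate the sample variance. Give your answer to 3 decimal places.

Midpoints: 23, 27, 31, 35, 39, 43
n = 130, Σfm = 4026, mean = 30.9692
Σfm² = 129850
Σf(m − x̄)² = Σfm² − (Σfm)²/n = 129850 − 4026²/130 = 5167.8769
Sample variance = 5167.8769 / 129 = 40.0611

40.061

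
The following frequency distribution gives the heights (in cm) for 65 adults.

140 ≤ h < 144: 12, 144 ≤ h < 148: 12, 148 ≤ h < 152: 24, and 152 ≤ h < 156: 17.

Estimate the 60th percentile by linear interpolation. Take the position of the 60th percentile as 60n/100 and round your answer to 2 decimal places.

150.50

Cumulative frequencies: 12, 24, 48, 65
n = 65; position = 60n/100 = 39.
This falls in the class 148 ≤ h < 152: L = 148, F = 24, f = 24, h = 4.
60th percentile ≈ 148 + ((39 − 24) / 24) × 4 = 150.5000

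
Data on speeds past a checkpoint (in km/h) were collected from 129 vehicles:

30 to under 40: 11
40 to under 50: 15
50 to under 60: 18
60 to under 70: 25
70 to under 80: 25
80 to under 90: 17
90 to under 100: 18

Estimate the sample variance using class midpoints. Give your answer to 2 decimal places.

331.30

Midpoints: 35, 45, 55, 65, 75, 85, 95
n = 129, Σfm = 8705, mean = 67.4806
Σfm² = 629825
Σf(m − x̄)² = Σfm² − (Σfm)²/n = 629825 − 8705²/129 = 42406.2016
Sample variance = 42406.2016 / 128 = 331.2984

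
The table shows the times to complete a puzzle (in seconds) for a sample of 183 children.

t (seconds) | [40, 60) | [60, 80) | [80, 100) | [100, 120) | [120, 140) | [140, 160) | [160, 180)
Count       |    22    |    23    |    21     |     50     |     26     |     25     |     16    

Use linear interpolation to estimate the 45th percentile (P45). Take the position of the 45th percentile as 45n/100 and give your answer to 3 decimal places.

Cumulative frequencies: 22, 45, 66, 116, 142, 167, 183
n = 183; position = 45n/100 = 82.35.
This falls in the class [100, 120): L = 100, F = 66, f = 50, h = 20.
45th percentile ≈ 100 + ((82.35 − 66) / 50) × 20 = 106.5400

106.540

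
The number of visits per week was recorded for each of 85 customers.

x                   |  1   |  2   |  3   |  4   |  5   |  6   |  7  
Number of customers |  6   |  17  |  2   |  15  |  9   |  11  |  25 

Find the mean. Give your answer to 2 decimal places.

Values: 1, 2, 3, 4, 5, 6, 7
Σfx = 6×1 + 17×2 + 2×3 + 15×4 + 9×5 + 11×6 + 25×7 = 392
n = Σf = 85
Mean = 392 / 85 = 4.6118

4.61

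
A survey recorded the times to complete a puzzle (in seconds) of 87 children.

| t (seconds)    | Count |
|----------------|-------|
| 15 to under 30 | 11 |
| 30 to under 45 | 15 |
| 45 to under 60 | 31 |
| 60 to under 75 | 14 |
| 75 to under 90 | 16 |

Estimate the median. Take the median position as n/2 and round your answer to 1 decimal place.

53.5

Cumulative frequencies: 11, 26, 57, 71, 87
n = 87; position = n/2 = 43.5.
This falls in the class 45 to under 60: L = 45, F = 26, f = 31, h = 15.
Median ≈ 45 + ((43.5 − 26) / 31) × 15 = 53.4677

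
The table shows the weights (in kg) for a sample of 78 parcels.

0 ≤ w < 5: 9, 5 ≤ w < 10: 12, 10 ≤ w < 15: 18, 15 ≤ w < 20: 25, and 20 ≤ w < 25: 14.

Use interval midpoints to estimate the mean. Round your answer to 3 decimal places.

13.974

Midpoints: 2.5, 7.5, 12.5, 17.5, 22.5
Σfm = 9×2.5 + 12×7.5 + 18×12.5 + 25×17.5 + 14×22.5 = 1090
n = Σf = 78
Mean = 1090 / 78 = 13.9744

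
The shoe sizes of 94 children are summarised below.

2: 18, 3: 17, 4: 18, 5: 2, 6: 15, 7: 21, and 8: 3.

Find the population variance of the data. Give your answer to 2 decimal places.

3.80

Values: 2, 3, 4, 5, 6, 7, 8
n = 94, Σfx = 430, mean = 4.5745
Σfx² = 2324
Σf(x − x̄)² = Σfx² − (Σfx)²/n = 2324 − 430²/94 = 356.9787
Population variance = 356.9787 / 94 = 3.7976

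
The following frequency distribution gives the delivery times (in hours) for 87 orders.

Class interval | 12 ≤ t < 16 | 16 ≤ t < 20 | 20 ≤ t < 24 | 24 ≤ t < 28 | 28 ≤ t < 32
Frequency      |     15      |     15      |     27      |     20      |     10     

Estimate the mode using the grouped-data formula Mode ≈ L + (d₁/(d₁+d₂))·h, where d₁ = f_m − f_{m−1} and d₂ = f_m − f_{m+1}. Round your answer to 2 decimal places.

Modal class: 20 ≤ t < 24 (highest frequency 27).
d₁ = 27 − 15 = 12, d₂ = 27 − 20 = 7
Mode ≈ 20 + (12/(12+7)) × 4 = 20 + 2.5263 = 22.5263

22.53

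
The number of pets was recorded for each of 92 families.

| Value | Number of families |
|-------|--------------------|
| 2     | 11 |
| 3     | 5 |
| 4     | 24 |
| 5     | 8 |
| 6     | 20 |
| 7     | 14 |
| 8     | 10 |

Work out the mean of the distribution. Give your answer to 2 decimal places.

5.12

Values: 2, 3, 4, 5, 6, 7, 8
Σfx = 11×2 + 5×3 + 24×4 + 8×5 + 20×6 + 14×7 + 10×8 = 471
n = Σf = 92
Mean = 471 / 92 = 5.1196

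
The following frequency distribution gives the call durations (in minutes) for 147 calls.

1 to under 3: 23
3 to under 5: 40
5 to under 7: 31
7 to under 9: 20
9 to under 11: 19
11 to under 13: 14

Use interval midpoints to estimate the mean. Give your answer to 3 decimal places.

Midpoints: 2, 4, 6, 8, 10, 12
Σfm = 23×2 + 40×4 + 31×6 + 20×8 + 19×10 + 14×12 = 910
n = Σf = 147
Mean = 910 / 147 = 6.1905

6.190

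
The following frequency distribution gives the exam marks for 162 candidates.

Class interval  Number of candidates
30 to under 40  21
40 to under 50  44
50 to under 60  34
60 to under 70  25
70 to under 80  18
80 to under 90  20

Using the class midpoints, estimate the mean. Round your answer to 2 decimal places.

57.16

Midpoints: 35, 45, 55, 65, 75, 85
Σfm = 21×35 + 44×45 + 34×55 + 25×65 + 18×75 + 20×85 = 9260
n = Σf = 162
Mean = 9260 / 162 = 57.1605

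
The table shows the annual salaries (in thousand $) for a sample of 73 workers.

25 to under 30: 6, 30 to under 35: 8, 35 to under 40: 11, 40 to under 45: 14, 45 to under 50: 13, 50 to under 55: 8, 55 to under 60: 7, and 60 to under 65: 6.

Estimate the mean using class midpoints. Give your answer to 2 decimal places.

44.49

Midpoints: 27.5, 32.5, 37.5, 42.5, 47.5, 52.5, 57.5, 62.5
Σfm = 6×27.5 + 8×32.5 + 11×37.5 + 14×42.5 + 13×47.5 + 8×52.5 + 7×57.5 + 6×62.5 = 3247.5
n = Σf = 73
Mean = 3247.5 / 73 = 44.4863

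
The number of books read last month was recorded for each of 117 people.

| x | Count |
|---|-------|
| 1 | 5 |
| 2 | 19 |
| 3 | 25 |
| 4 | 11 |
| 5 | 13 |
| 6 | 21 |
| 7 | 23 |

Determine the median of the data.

Cumulative frequencies: 5, 24, 49, 60, 73, 94, 117
n = 117, so the median is the value in position (n+1)/2 = 59.
Position 59 falls at value 4.

4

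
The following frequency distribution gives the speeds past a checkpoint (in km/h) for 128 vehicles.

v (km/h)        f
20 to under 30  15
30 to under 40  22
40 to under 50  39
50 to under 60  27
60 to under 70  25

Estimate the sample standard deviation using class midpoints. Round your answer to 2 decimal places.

Midpoints: 25, 35, 45, 55, 65
n = 128, Σfm = 6010, mean = 46.9531
Σfm² = 302600
Σf(m − x̄)² = Σfm² − (Σfm)²/n = 302600 − 6010²/128 = 20411.7188
Sample variance = 20411.7188 / 127 = 160.7222
Standard deviation = √160.7222 = 12.6776

12.68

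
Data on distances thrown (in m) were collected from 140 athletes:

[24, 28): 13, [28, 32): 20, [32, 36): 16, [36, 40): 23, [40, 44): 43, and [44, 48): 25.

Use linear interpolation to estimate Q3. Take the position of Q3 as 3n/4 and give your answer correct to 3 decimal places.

43.070

Cumulative frequencies: 13, 33, 49, 72, 115, 140
n = 140; position = 3n/4 = 105.
This falls in the class [40, 44): L = 40, F = 72, f = 43, h = 4.
Upper quartile ≈ 40 + ((105 − 72) / 43) × 4 = 43.0698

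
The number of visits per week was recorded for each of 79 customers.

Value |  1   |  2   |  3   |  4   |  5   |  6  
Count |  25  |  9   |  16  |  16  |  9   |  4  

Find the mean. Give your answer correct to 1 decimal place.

2.8

Values: 1, 2, 3, 4, 5, 6
Σfx = 25×1 + 9×2 + 16×3 + 16×4 + 9×5 + 4×6 = 224
n = Σf = 79
Mean = 224 / 79 = 2.8354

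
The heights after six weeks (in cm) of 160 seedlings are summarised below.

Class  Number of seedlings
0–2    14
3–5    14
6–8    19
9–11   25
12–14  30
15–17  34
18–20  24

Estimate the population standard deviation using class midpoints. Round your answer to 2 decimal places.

5.52

Midpoints: 1, 4, 7, 10, 13, 16, 19
n = 160, Σfm = 1843, mean = 11.5188
Σfm² = 26107
Σf(m − x̄)² = Σfm² − (Σfm)²/n = 26107 − 1843²/160 = 4877.9438
Population variance = 4877.9438 / 160 = 30.4871
Standard deviation = √30.4871 = 5.5215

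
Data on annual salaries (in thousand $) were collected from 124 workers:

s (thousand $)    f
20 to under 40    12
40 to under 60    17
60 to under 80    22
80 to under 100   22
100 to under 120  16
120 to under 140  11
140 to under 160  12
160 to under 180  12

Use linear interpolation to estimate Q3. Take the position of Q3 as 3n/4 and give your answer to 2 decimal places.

Cumulative frequencies: 12, 29, 51, 73, 89, 100, 112, 124
n = 124; position = 3n/4 = 93.
This falls in the class 120 to under 140: L = 120, F = 89, f = 11, h = 20.
Upper quartile ≈ 120 + ((93 − 89) / 11) × 20 = 127.2727

127.27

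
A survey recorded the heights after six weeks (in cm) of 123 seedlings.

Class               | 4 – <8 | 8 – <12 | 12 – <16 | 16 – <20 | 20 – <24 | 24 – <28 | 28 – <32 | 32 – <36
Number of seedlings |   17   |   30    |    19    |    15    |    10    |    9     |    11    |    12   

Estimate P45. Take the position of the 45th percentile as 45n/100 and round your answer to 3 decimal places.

13.758

Cumulative frequencies: 17, 47, 66, 81, 91, 100, 111, 123
n = 123; position = 45n/100 = 55.35.
This falls in the class 12 – <16: L = 12, F = 47, f = 19, h = 4.
45th percentile ≈ 12 + ((55.35 − 47) / 19) × 4 = 13.7579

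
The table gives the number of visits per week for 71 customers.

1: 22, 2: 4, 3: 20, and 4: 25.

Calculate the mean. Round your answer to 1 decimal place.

Values: 1, 2, 3, 4
Σfx = 22×1 + 4×2 + 20×3 + 25×4 = 190
n = Σf = 71
Mean = 190 / 71 = 2.6761

2.7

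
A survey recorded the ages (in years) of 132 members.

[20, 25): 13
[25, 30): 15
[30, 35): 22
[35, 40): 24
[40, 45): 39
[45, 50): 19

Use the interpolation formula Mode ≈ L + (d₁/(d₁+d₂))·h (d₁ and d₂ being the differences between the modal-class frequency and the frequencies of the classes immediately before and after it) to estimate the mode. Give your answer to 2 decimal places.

Modal class: [40, 45) (highest frequency 39).
d₁ = 39 − 24 = 15, d₂ = 39 − 19 = 20
Mode ≈ 40 + (15/(15+20)) × 5 = 40 + 2.1429 = 42.1429

42.14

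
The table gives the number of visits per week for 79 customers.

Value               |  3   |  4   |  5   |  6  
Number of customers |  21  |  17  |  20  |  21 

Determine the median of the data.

5

Cumulative frequencies: 21, 38, 58, 79
n = 79, so the median is the value in position (n+1)/2 = 40.
Position 40 falls at value 5.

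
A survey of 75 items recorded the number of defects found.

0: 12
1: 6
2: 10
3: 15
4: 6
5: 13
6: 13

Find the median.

Cumulative frequencies: 12, 18, 28, 43, 49, 62, 75
n = 75, so the median is the value in position (n+1)/2 = 38.
Position 38 falls at value 3.

3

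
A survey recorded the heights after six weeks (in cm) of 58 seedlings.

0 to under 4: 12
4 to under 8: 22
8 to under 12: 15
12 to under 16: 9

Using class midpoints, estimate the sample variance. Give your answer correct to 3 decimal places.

Midpoints: 2, 6, 10, 14
n = 58, Σfm = 432, mean = 7.4483
Σfm² = 4104
Σf(m − x̄)² = Σfm² − (Σfm)²/n = 4104 − 432²/58 = 886.3448
Sample variance = 886.3448 / 57 = 15.5499

15.550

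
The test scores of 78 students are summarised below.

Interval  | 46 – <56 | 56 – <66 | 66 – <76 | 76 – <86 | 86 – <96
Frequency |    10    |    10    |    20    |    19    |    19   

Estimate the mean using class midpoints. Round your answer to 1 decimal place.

Midpoints: 51, 61, 71, 81, 91
Σfm = 10×51 + 10×61 + 20×71 + 19×81 + 19×91 = 5808
n = Σf = 78
Mean = 5808 / 78 = 74.4615

74.5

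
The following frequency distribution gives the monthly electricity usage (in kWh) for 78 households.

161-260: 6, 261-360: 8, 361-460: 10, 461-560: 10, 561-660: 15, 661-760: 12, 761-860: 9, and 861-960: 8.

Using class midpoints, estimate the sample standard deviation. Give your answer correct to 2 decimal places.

Midpoints: 210.5, 310.5, 410.5, 510.5, 610.5, 710.5, 810.5, 910.5
n = 78, Σfm = 45219, mean = 579.7308
Σfm² = 29520999.5
Σf(m − x̄)² = Σfm² − (Σfm)²/n = 29520999.5 − 45219²/78 = 3306153.8462
Sample variance = 3306153.8462 / 77 = 42937.0629
Standard deviation = √42937.0629 = 207.2126

207.21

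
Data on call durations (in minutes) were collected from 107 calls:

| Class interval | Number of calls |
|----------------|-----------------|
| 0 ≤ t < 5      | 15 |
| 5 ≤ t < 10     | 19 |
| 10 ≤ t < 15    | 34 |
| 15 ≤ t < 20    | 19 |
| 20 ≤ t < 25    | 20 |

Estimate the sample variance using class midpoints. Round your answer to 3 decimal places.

Midpoints: 2.5, 7.5, 12.5, 17.5, 22.5
n = 107, Σfm = 1387.5, mean = 12.9673
Σfm² = 22418.75
Σf(m − x̄)² = Σfm² − (Σfm)²/n = 22418.75 − 1387.5²/107 = 4426.6355
Sample variance = 4426.6355 / 106 = 41.7607

41.761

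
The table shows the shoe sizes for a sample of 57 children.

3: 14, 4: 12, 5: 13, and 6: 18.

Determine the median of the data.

Cumulative frequencies: 14, 26, 39, 57
n = 57, so the median is the value in position (n+1)/2 = 29.
Position 29 falls at value 5.

5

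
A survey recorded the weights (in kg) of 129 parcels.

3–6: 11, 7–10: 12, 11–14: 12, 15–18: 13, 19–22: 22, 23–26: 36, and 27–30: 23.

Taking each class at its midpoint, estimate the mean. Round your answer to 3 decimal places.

19.415

Midpoints: 4.5, 8.5, 12.5, 16.5, 20.5, 24.5, 28.5
Σfm = 11×4.5 + 12×8.5 + 12×12.5 + 13×16.5 + 22×20.5 + 36×24.5 + 23×28.5 = 2504.5
n = Σf = 129
Mean = 2504.5 / 129 = 19.4147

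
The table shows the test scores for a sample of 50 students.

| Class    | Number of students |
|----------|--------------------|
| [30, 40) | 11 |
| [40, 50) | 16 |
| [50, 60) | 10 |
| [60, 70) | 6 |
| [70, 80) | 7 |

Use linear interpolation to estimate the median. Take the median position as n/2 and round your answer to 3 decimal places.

48.750

Cumulative frequencies: 11, 27, 37, 43, 50
n = 50; position = n/2 = 25.
This falls in the class [40, 50): L = 40, F = 11, f = 16, h = 10.
Median ≈ 40 + ((25 − 11) / 16) × 10 = 48.7500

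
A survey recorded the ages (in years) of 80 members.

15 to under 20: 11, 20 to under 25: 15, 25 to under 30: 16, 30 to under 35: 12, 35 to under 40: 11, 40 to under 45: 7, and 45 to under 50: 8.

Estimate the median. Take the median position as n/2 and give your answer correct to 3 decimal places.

29.375

Cumulative frequencies: 11, 26, 42, 54, 65, 72, 80
n = 80; position = n/2 = 40.
This falls in the class 25 to under 30: L = 25, F = 26, f = 16, h = 5.
Median ≈ 25 + ((40 − 26) / 16) × 5 = 29.3750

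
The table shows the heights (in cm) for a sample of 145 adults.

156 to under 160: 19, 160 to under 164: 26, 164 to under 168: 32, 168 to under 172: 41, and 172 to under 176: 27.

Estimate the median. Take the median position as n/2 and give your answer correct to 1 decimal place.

Cumulative frequencies: 19, 45, 77, 118, 145
n = 145; position = n/2 = 72.5.
This falls in the class 164 to under 168: L = 164, F = 45, f = 32, h = 4.
Median ≈ 164 + ((72.5 − 45) / 32) × 4 = 167.4375

167.4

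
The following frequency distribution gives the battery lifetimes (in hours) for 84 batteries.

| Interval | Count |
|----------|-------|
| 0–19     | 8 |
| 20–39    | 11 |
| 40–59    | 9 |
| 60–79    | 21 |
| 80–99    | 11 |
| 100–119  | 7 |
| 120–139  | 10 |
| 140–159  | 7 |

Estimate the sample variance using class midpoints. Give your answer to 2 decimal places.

Midpoints: 9.5, 29.5, 49.5, 69.5, 89.5, 109.5, 129.5, 149.5
n = 84, Σfm = 6398, mean = 76.1667
Σfm² = 629981
Σf(m − x̄)² = Σfm² − (Σfm)²/n = 629981 − 6398²/84 = 142666.6667
Sample variance = 142666.6667 / 83 = 1718.8755

1718.88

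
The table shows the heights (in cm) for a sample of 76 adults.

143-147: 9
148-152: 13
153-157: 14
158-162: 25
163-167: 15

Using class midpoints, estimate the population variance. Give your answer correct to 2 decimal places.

41.59

Midpoints: 145, 150, 155, 160, 165
n = 76, Σfm = 11900, mean = 156.5789
Σfm² = 1866450
Σf(m − x̄)² = Σfm² − (Σfm)²/n = 1866450 − 11900²/76 = 3160.5263
Population variance = 3160.5263 / 76 = 41.5859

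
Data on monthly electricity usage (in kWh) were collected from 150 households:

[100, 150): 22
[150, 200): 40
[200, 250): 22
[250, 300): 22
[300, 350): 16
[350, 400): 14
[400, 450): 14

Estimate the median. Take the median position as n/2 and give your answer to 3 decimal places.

Cumulative frequencies: 22, 62, 84, 106, 122, 136, 150
n = 150; position = n/2 = 75.
This falls in the class [200, 250): L = 200, F = 62, f = 22, h = 50.
Median ≈ 200 + ((75 − 62) / 22) × 50 = 229.5455

229.545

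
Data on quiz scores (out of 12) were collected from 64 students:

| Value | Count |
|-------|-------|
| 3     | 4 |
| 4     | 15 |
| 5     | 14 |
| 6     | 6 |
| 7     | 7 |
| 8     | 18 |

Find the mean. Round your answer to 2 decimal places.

Values: 3, 4, 5, 6, 7, 8
Σfx = 4×3 + 15×4 + 14×5 + 6×6 + 7×7 + 18×8 = 371
n = Σf = 64
Mean = 371 / 64 = 5.7969

5.80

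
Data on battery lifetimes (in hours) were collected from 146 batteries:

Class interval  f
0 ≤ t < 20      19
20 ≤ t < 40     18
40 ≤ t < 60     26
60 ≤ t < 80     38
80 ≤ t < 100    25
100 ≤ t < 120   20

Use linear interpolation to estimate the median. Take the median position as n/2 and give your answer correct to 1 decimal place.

65.3

Cumulative frequencies: 19, 37, 63, 101, 126, 146
n = 146; position = n/2 = 73.
This falls in the class 60 ≤ t < 80: L = 60, F = 63, f = 38, h = 20.
Median ≈ 60 + ((73 − 63) / 38) × 20 = 65.2632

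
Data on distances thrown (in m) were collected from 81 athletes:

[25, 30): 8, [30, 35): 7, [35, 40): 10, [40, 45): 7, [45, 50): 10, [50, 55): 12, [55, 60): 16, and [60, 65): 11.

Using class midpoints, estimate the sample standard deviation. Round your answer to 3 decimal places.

Midpoints: 27.5, 32.5, 37.5, 42.5, 47.5, 52.5, 57.5, 62.5
n = 81, Σfm = 3832.5, mean = 47.3148
Σfm² = 191656.25
Σf(m − x̄)² = Σfm² − (Σfm)²/n = 191656.25 − 3832.5²/81 = 10322.2222
Sample variance = 10322.2222 / 80 = 129.0278
Standard deviation = √129.0278 = 11.3590

11.359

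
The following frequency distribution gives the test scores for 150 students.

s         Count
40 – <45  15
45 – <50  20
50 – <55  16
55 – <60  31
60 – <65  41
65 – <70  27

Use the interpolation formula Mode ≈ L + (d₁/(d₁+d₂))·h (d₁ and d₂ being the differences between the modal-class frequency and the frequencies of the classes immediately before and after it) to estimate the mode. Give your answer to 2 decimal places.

Modal class: 60 – <65 (highest frequency 41).
d₁ = 41 − 31 = 10, d₂ = 41 − 27 = 14
Mode ≈ 60 + (10/(10+14)) × 5 = 60 + 2.0833 = 62.0833

62.08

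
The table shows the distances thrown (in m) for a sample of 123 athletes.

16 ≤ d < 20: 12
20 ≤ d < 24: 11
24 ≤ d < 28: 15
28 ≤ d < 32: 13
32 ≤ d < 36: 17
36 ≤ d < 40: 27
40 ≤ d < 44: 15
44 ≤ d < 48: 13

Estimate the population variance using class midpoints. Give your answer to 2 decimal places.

73.06

Midpoints: 18, 22, 26, 30, 34, 38, 42, 46
n = 123, Σfm = 4070, mean = 33.0894
Σfm² = 143660
Σf(m − x̄)² = Σfm² − (Σfm)²/n = 143660 − 4070²/123 = 8986.0163
Population variance = 8986.0163 / 123 = 73.0570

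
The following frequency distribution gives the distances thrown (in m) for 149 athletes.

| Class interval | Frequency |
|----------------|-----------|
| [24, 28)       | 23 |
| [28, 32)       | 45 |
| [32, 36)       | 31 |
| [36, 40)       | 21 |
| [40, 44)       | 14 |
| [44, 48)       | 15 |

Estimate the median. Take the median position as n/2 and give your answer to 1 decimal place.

32.8

Cumulative frequencies: 23, 68, 99, 120, 134, 149
n = 149; position = n/2 = 74.5.
This falls in the class [32, 36): L = 32, F = 68, f = 31, h = 4.
Median ≈ 32 + ((74.5 − 68) / 31) × 4 = 32.8387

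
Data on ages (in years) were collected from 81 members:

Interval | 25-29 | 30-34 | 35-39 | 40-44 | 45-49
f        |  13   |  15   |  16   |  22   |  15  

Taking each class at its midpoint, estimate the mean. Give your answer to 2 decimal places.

37.68

Midpoints: 27, 32, 37, 42, 47
Σfm = 13×27 + 15×32 + 16×37 + 22×42 + 15×47 = 3052
n = Σf = 81
Mean = 3052 / 81 = 37.6790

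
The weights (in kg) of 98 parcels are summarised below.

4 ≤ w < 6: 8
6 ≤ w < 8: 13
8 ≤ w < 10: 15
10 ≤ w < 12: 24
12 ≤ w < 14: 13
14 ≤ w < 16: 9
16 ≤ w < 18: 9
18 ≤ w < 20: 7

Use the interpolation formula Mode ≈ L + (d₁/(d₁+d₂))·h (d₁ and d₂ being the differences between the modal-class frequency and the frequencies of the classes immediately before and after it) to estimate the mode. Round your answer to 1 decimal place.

Modal class: 10 ≤ w < 12 (highest frequency 24).
d₁ = 24 − 15 = 9, d₂ = 24 − 13 = 11
Mode ≈ 10 + (9/(9+11)) × 2 = 10 + 0.9000 = 10.9000

10.9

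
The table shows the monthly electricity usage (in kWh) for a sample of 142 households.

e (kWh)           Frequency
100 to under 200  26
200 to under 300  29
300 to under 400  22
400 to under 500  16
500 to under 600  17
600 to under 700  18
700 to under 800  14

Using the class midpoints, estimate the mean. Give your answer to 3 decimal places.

Midpoints: 150, 250, 350, 450, 550, 650, 750
Σfm = 26×150 + 29×250 + 22×350 + 16×450 + 17×550 + 18×650 + 14×750 = 57600
n = Σf = 142
Mean = 57600 / 142 = 405.6338

405.634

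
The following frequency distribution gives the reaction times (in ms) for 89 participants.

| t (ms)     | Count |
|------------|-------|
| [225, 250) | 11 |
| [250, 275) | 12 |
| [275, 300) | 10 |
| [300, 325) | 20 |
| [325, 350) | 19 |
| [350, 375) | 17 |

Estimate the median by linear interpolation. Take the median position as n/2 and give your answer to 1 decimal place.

Cumulative frequencies: 11, 23, 33, 53, 72, 89
n = 89; position = n/2 = 44.5.
This falls in the class [300, 325): L = 300, F = 33, f = 20, h = 25.
Median ≈ 300 + ((44.5 − 33) / 20) × 25 = 314.3750

314.4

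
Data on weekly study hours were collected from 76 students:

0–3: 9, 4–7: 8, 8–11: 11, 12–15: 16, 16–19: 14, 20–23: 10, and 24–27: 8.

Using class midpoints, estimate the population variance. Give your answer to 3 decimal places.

52.587

Midpoints: 1.5, 5.5, 9.5, 13.5, 17.5, 21.5, 25.5
n = 76, Σfm = 1042, mean = 13.7105
Σfm² = 18283
Σf(m − x̄)² = Σfm² − (Σfm)²/n = 18283 − 1042²/76 = 3996.6316
Population variance = 3996.6316 / 76 = 52.5873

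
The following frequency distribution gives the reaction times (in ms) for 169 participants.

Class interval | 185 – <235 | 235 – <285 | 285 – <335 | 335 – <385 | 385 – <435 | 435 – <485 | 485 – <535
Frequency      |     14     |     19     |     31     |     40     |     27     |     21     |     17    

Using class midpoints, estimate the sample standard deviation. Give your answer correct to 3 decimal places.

Midpoints: 210, 260, 310, 360, 410, 460, 510
n = 169, Σfm = 61290, mean = 362.6627
Σfm² = 23468900
Σf(m − x̄)² = Σfm² − (Σfm)²/n = 23468900 − 61290²/169 = 1241301.7751
Sample variance = 1241301.7751 / 168 = 7388.7010
Standard deviation = √7388.7010 = 85.9576

85.958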